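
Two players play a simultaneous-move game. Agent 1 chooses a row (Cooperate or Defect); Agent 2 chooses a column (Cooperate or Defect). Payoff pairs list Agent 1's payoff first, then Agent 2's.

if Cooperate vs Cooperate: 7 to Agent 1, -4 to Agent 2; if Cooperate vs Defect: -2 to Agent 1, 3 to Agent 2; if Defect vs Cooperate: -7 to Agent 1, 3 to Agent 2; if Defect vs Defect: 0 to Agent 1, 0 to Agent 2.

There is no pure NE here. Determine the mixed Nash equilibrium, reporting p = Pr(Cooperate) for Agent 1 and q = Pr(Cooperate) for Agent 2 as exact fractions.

Each player's mixing probability is pinned down by making the *other* player indifferent.
Agent 2 indifferent between Cooperate and Defect: p·(-4) + (1−p)·3 = p·3 + (1−p)·0 ⟹ 3 + (-7)p = 0 + 3p ⟹ p = 3/10.
Agent 1 indifferent between Cooperate and Defect: q·7 + (1−q)·(-2) = q·(-7) + (1−q)·0 ⟹ (-2) + 9q = 0 + (-7)q ⟹ q = 1/8.

p = 3/10, q = 1/8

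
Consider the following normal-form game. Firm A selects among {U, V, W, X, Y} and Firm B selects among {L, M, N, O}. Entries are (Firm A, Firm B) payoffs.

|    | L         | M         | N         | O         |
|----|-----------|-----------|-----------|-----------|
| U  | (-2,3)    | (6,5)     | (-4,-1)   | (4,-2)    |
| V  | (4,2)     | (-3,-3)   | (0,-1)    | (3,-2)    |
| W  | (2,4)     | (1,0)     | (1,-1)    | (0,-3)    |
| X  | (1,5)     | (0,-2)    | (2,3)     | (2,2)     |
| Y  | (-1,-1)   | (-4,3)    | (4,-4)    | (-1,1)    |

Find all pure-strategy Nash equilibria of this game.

A profile is a Nash equilibrium when each player is best-responding to the other.
Firm A's best responses — vs L: V (payoff 4); vs M: U (payoff 6); vs N: Y (payoff 4); vs O: U (payoff 4).
Firm B's best responses — vs U: M (payoff 5); vs V: L (payoff 2); vs W: L (payoff 4); vs X: L (payoff 5); vs Y: M (payoff 3).
Mutual best responses occur at (U, M) and (V, L); at each, neither player gains by switching.

(U, M) and (V, L)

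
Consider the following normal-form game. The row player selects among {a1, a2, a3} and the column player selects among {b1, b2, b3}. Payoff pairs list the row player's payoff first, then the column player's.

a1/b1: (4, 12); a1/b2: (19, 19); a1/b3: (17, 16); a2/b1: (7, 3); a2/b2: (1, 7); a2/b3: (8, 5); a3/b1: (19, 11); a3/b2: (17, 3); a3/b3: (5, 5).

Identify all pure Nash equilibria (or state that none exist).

(a1, b2) and (a3, b1)

Find each player's best response to every opponent strategy; NE are the intersections.
The row player's best responses — vs b1: a3 (payoff 19); vs b2: a1 (payoff 19); vs b3: a1 (payoff 17).
The column player's best responses — vs a1: b2 (payoff 19); vs a2: b2 (payoff 7); vs a3: b1 (payoff 11).
Mutual best responses occur at (a1, b2) and (a3, b1); at each, neither player gains by switching.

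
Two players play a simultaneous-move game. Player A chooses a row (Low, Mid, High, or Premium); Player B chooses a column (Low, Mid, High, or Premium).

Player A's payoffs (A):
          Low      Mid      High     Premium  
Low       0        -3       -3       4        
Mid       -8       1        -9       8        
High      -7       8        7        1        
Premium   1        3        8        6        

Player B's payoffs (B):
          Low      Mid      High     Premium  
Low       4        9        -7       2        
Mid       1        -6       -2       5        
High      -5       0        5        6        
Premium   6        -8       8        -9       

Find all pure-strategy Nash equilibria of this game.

(Mid, Premium) and (Premium, High)

Find each player's best response to every opponent strategy; NE are the intersections.
Player A's best responses — vs Low: Premium (payoff 1); vs Mid: High (payoff 8); vs High: Premium (payoff 8); vs Premium: Mid (payoff 8).
Player B's best responses — vs Low: Mid (payoff 9); vs Mid: Premium (payoff 5); vs High: Premium (payoff 6); vs Premium: High (payoff 8).
Mutual best responses occur at (Mid, Premium) and (Premium, High); at each, neither player gains by switching.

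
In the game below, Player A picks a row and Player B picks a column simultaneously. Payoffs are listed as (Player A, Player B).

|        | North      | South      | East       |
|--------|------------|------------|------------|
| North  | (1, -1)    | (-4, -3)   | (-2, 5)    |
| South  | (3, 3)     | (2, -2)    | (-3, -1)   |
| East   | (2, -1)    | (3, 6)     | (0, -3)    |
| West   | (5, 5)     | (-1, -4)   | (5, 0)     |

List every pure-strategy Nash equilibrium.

(East, South) and (West, North)

Check mutual best responses: a cell is a NE iff neither player can gain by unilaterally deviating.
Player A's best responses — vs North: West (payoff 5); vs South: East (payoff 3); vs East: West (payoff 5).
Player B's best responses — vs North: East (payoff 5); vs South: North (payoff 3); vs East: South (payoff 6); vs West: North (payoff 5).
Mutual best responses occur at (East, South) and (West, North); at each, neither player gains by switching.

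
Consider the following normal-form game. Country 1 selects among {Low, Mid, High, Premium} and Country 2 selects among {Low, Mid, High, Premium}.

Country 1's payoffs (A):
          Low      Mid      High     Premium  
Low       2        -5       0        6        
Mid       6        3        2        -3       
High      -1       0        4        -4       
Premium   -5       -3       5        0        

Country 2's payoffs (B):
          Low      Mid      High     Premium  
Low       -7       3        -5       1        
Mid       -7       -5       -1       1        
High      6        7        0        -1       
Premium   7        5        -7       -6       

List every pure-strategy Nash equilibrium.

No pure-strategy Nash equilibrium

Find each player's best response to every opponent strategy; NE are the intersections.
Country 1's best responses — vs Low: Mid (payoff 6); vs Mid: Mid (payoff 3); vs High: Premium (payoff 5); vs Premium: Low (payoff 6).
Country 2's best responses — vs Low: Mid (payoff 3); vs Mid: Premium (payoff 1); vs High: Mid (payoff 7); vs Premium: Low (payoff 7).
No cell has both players best-responding. For instance, Country 1's best reply to Mid is Mid, but against Mid Country 2 prefers Premium over Mid.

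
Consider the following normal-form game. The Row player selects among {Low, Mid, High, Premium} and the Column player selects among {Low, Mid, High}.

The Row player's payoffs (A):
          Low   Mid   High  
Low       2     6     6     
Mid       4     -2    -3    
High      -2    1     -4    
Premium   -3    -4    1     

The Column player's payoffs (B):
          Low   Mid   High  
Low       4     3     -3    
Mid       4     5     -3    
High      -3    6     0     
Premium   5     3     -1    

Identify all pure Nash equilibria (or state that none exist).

No pure-strategy Nash equilibrium

Check mutual best responses: a cell is a NE iff neither player can gain by unilaterally deviating.
The Row player's best responses — vs Low: Mid (payoff 4); vs Mid: Low (payoff 6); vs High: Low (payoff 6).
The Column player's best responses — vs Low: Low (payoff 4); vs Mid: Mid (payoff 5); vs High: Mid (payoff 6); vs Premium: Low (payoff 5).
No cell has both players best-responding. For instance, the Row player's best reply to Low is Mid, but against Mid the Column player prefers Mid over Low.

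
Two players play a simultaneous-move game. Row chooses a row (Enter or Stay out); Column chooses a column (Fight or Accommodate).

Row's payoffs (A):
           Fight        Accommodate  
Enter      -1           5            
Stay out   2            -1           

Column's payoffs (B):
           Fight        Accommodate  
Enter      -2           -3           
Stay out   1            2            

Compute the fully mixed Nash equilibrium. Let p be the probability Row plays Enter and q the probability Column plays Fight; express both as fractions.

In a mixed NE each player is indifferent between their pure strategies, so the opponent's mix sets the indifference.
Column indifferent between Fight and Accommodate: p·(-2) + (1−p)·1 = p·(-3) + (1−p)·2 ⟹ 1 + (-3)p = 2 + (-5)p ⟹ p = 1/2.
Row indifferent between Enter and Stay out: q·(-1) + (1−q)·5 = q·2 + (1−q)·(-1) ⟹ 5 + (-6)q = (-1) + 3q ⟹ q = 2/3.

p = 1/2, q = 2/3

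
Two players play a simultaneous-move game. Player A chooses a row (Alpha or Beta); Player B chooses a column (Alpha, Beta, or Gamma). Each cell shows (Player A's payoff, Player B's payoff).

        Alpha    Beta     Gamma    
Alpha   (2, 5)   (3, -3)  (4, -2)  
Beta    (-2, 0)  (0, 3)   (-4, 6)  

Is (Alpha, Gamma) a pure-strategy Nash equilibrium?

No

Holding Player B at Gamma: Player A gets 4 from Alpha, versus -4 from Beta. No profitable deviation for Player A.
Holding Player A at Alpha: Player B gets -2 from Gamma but could get 5 by switching to Alpha. Player B has a profitable deviation.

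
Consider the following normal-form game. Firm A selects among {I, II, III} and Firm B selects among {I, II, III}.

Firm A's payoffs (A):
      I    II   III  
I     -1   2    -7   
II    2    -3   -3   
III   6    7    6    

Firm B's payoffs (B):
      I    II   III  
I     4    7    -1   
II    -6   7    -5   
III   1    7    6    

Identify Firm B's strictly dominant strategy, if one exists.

II

A strategy is strictly dominant if it gives Firm B a strictly higher payoff than every other strategy, against every choice by the opponent.
II strictly dominates: vs I: 7 > each of {4, -1}; vs II: 7 > each of {-6, -5}; vs III: 7 > each of {1, 6}.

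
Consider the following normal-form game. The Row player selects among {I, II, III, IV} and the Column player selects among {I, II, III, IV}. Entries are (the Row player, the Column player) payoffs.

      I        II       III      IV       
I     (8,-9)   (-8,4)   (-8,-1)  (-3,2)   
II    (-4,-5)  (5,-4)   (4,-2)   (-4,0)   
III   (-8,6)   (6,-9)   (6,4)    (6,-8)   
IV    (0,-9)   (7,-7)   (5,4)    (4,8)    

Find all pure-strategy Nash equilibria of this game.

A profile is a Nash equilibrium when each player is best-responding to the other.
The Row player's best responses — vs I: I (payoff 8); vs II: IV (payoff 7); vs III: III (payoff 6); vs IV: III (payoff 6).
The Column player's best responses — vs I: II (payoff 4); vs II: IV (payoff 0); vs III: I (payoff 6); vs IV: IV (payoff 8).
No cell has both players best-responding. For instance, the Row player's best reply to IV is III, but against III the Column player prefers I over IV.

There is no pure-strategy Nash equilibrium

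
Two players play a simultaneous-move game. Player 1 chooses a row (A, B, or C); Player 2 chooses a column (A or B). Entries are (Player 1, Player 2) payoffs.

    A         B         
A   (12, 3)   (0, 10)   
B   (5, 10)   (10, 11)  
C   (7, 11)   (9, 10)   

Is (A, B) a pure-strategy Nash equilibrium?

Holding Player 2 at B: Player 1 gets 0 from A but could get 10 by switching to B. Player 1 has a profitable deviation.

No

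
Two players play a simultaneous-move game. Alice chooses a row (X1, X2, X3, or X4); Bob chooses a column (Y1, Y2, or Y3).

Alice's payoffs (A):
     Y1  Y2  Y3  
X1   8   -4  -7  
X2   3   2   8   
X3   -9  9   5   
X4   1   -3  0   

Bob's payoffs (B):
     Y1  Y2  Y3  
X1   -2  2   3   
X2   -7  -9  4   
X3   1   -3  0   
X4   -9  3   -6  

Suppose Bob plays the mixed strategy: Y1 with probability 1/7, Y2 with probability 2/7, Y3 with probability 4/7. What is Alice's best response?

X2

Compute Alice's expected payoff from each pure strategy against the given mix.
X1: (1/7)·8 + (2/7)·(-4) + (4/7)·(-7) = -4
X2: (1/7)·3 + (2/7)·2 + (4/7)·8 = 39/7
X3: (1/7)·(-9) + (2/7)·9 + (4/7)·5 = 29/7
X4: (1/7)·1 + (2/7)·(-3) + (4/7)·0 = -5/7
Highest expected payoff is 39/7, from X2.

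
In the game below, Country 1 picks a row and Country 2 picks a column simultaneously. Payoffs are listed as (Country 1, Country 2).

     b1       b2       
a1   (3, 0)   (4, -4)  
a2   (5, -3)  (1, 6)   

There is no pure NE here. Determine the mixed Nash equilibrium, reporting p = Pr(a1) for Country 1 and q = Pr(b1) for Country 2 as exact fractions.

In a mixed NE each player is indifferent between their pure strategies, so the opponent's mix sets the indifference.
Country 2 indifferent between b1 and b2: p·0 + (1−p)·(-3) = p·(-4) + (1−p)·6 ⟹ (-3) + 3p = 6 + (-10)p ⟹ p = 9/13.
Country 1 indifferent between a1 and a2: q·3 + (1−q)·4 = q·5 + (1−q)·1 ⟹ 4 + (-1)q = 1 + 4q ⟹ q = 3/5.

p = 9/13, q = 3/5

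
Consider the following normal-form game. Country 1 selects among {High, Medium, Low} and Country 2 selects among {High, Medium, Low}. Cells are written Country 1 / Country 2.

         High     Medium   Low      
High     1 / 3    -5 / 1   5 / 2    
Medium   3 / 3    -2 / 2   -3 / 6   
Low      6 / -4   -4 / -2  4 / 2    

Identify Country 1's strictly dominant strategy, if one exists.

No strictly dominant strategy

Check whether one of Country 1's strategies beats all alternatives regardless of what the opponent does.
High is not dominant: against High, Medium gives 3 > 1.
Medium is not dominant: against High, Low gives 6 > 3.
Low is not dominant: against Medium, Medium gives -2 > -4.
No single strategy is best against every opponent action.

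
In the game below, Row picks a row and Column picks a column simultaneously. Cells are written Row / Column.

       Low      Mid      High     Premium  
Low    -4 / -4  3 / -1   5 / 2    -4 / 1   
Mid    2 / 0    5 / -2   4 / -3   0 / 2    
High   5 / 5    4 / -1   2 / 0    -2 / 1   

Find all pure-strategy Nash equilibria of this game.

Find each player's best response to every opponent strategy; NE are the intersections.
Row's best responses — vs Low: High (payoff 5); vs Mid: Mid (payoff 5); vs High: Low (payoff 5); vs Premium: Mid (payoff 0).
Column's best responses — vs Low: High (payoff 2); vs Mid: Premium (payoff 2); vs High: Low (payoff 5).
Mutual best responses occur at (Low, High), (Mid, Premium), and (High, Low); at each, neither player gains by switching.

(Low, High), (Mid, Premium), and (High, Low)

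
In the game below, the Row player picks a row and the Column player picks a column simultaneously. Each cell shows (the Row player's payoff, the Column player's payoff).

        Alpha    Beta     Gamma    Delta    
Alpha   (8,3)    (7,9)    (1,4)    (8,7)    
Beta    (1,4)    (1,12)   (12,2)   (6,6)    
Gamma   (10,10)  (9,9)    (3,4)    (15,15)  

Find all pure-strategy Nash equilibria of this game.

Check mutual best responses: a cell is a NE iff neither player can gain by unilaterally deviating.
The Row player's best responses — vs Alpha: Gamma (payoff 10); vs Beta: Gamma (payoff 9); vs Gamma: Beta (payoff 12); vs Delta: Gamma (payoff 15).
The Column player's best responses — vs Alpha: Beta (payoff 9); vs Beta: Beta (payoff 12); vs Gamma: Delta (payoff 15).
The only mutual best response is (Gamma, Delta); neither player gains by switching there.

(Gamma, Delta)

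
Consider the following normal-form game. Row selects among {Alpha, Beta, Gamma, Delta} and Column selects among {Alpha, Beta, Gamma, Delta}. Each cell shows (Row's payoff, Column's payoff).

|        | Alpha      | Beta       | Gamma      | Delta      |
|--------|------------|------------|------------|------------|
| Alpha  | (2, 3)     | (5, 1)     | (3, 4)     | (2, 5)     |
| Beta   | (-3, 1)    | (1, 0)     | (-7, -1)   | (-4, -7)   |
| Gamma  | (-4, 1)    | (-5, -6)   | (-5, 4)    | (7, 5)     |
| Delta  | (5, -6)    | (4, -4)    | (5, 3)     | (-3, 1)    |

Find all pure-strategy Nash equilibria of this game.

(Gamma, Delta) and (Delta, Gamma)

Find each player's best response to every opponent strategy; NE are the intersections.
Row's best responses — vs Alpha: Delta (payoff 5); vs Beta: Alpha (payoff 5); vs Gamma: Delta (payoff 5); vs Delta: Gamma (payoff 7).
Column's best responses — vs Alpha: Delta (payoff 5); vs Beta: Alpha (payoff 1); vs Gamma: Delta (payoff 5); vs Delta: Gamma (payoff 3).
Mutual best responses occur at (Gamma, Delta) and (Delta, Gamma); at each, neither player gains by switching.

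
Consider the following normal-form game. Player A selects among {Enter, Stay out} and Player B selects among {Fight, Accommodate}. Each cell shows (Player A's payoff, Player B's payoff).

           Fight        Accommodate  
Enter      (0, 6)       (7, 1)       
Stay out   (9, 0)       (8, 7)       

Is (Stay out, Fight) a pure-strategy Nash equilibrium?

No

Holding Player B at Fight: Player A gets 9 from Stay out, versus 0 from Enter. No profitable deviation for Player A.
Holding Player A at Stay out: Player B gets 0 from Fight but could get 7 by switching to Accommodate. Player B has a profitable deviation.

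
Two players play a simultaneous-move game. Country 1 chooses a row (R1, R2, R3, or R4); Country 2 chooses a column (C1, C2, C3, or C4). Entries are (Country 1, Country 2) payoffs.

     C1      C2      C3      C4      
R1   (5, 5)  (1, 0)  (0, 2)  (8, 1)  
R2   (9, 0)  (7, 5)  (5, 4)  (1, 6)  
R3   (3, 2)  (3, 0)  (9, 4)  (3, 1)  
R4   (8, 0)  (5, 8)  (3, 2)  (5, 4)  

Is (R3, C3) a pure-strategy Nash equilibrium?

Yes

Holding Country 2 at C3: Country 1 gets 9 from R3, versus 0 from R1, 5 from R2, 3 from R4. No profitable deviation for Country 1.
Holding Country 1 at R3: Country 2 gets 4 from C3, versus 2 from C1, 0 from C2, 1 from C4. No profitable deviation for Country 2 either.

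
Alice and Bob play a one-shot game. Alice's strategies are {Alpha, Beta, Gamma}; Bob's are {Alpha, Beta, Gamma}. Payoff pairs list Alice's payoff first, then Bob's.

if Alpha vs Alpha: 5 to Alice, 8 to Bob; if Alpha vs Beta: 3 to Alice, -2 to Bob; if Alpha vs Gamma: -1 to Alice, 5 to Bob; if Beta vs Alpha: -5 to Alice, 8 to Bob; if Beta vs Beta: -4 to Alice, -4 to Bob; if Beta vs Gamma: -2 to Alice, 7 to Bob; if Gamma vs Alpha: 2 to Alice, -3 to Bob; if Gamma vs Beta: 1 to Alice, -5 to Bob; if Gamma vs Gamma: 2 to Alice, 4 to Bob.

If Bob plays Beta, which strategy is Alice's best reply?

Alpha

With Bob fixed at Beta, Alice's payoffs are: Alpha → 3, Beta → -4, Gamma → 1.
The maximum is 3, achieved by Alpha.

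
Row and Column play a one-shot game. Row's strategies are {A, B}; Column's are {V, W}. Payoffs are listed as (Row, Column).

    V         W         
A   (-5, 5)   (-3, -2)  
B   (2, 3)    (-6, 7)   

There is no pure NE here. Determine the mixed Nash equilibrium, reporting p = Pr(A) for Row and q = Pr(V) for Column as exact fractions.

Each player's mixing probability is pinned down by making the *other* player indifferent.
Column indifferent between V and W: p·5 + (1−p)·3 = p·(-2) + (1−p)·7 ⟹ 3 + 2p = 7 + (-9)p ⟹ p = 4/11.
Row indifferent between A and B: q·(-5) + (1−q)·(-3) = q·2 + (1−q)·(-6) ⟹ (-3) + (-2)q = (-6) + 8q ⟹ q = 3/10.

p = 4/11, q = 3/10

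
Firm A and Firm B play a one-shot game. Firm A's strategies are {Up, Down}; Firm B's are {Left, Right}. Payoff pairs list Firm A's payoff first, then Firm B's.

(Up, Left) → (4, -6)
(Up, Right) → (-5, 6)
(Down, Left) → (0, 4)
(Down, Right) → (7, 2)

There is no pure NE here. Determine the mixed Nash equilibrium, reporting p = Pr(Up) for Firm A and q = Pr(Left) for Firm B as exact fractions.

p = 1/7, q = 3/4

Each player's mixing probability is pinned down by making the *other* player indifferent.
Firm B indifferent between Left and Right: p·(-6) + (1−p)·4 = p·6 + (1−p)·2 ⟹ 4 + (-10)p = 2 + 4p ⟹ p = 1/7.
Firm A indifferent between Up and Down: q·4 + (1−q)·(-5) = q·0 + (1−q)·7 ⟹ (-5) + 9q = 7 + (-7)q ⟹ q = 3/4.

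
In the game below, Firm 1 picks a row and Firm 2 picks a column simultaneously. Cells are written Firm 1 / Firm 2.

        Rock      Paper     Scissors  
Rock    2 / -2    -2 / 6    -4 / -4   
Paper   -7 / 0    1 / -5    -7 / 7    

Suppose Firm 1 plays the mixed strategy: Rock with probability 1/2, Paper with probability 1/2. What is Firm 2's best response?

Scissors

Firm 2's best reply maximizes expected payoff against the mix.
Rock: (1/2)·(-2) + (1/2)·0 = -1
Paper: (1/2)·6 + (1/2)·(-5) = 1/2
Scissors: (1/2)·(-4) + (1/2)·7 = 3/2
Highest expected payoff is 3/2, from Scissors.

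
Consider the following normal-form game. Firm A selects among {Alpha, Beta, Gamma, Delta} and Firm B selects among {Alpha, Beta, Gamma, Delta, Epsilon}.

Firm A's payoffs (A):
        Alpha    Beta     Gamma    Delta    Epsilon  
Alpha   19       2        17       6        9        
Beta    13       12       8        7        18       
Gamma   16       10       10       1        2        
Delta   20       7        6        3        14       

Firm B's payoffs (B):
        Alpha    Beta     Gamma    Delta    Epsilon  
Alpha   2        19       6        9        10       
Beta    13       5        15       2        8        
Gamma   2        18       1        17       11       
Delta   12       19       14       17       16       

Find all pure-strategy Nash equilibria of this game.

No pure-strategy Nash equilibrium

A profile is a Nash equilibrium when each player is best-responding to the other.
Firm A's best responses — vs Alpha: Delta (payoff 20); vs Beta: Beta (payoff 12); vs Gamma: Alpha (payoff 17); vs Delta: Beta (payoff 7); vs Epsilon: Beta (payoff 18).
Firm B's best responses — vs Alpha: Beta (payoff 19); vs Beta: Gamma (payoff 15); vs Gamma: Beta (payoff 18); vs Delta: Beta (payoff 19).
No cell has both players best-responding. For instance, Firm A's best reply to Epsilon is Beta, but against Beta Firm B prefers Gamma over Epsilon.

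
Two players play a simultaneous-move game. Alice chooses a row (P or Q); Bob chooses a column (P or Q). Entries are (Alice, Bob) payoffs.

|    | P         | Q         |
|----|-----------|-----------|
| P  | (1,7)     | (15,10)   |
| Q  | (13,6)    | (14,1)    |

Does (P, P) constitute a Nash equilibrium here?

No

Holding Bob at P: Alice gets 1 from P but could get 13 by switching to Q. Alice has a profitable deviation.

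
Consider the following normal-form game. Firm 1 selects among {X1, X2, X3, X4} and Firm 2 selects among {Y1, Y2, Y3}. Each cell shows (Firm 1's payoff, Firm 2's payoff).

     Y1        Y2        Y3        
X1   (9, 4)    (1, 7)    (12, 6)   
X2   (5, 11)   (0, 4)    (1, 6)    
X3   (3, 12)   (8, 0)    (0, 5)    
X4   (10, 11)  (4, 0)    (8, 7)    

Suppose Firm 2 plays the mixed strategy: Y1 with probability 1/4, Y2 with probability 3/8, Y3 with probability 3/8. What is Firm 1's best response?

X1

Compute Firm 1's expected payoff from each pure strategy against the given mix.
X1: (1/4)·9 + (3/8)·1 + (3/8)·12 = 57/8
X2: (1/4)·5 + (3/8)·0 + (3/8)·1 = 13/8
X3: (1/4)·3 + (3/8)·8 + (3/8)·0 = 15/4
X4: (1/4)·10 + (3/8)·4 + (3/8)·8 = 7
Highest expected payoff is 57/8, from X1.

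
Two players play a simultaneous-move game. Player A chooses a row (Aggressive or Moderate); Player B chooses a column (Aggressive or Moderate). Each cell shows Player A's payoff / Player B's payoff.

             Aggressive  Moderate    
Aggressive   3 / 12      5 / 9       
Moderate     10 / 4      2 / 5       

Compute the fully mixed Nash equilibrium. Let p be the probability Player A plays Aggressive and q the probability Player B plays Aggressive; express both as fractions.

p = 1/4, q = 3/10

Each player's mixing probability is pinned down by making the *other* player indifferent.
Player B indifferent between Aggressive and Moderate: p·12 + (1−p)·4 = p·9 + (1−p)·5 ⟹ 4 + 8p = 5 + 4p ⟹ p = 1/4.
Player A indifferent between Aggressive and Moderate: q·3 + (1−q)·5 = q·10 + (1−q)·2 ⟹ 5 + (-2)q = 2 + 8q ⟹ q = 3/10.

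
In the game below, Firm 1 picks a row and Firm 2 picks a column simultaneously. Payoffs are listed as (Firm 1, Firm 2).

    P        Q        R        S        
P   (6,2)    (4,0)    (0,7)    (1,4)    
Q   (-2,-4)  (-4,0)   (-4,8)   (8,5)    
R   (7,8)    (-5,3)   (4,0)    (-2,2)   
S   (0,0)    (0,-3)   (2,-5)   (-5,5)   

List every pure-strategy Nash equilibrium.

(R, P)

Find each player's best response to every opponent strategy; NE are the intersections.
Firm 1's best responses — vs P: R (payoff 7); vs Q: P (payoff 4); vs R: R (payoff 4); vs S: Q (payoff 8).
Firm 2's best responses — vs P: R (payoff 7); vs Q: R (payoff 8); vs R: P (payoff 8); vs S: S (payoff 5).
The only mutual best response is (R, P); neither player gains by switching there.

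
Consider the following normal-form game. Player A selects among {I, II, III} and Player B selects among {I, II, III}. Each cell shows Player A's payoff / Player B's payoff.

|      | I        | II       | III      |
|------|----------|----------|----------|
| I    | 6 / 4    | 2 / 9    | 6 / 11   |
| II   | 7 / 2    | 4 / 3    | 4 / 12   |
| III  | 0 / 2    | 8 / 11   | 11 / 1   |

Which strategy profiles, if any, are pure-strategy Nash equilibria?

A profile is a Nash equilibrium when each player is best-responding to the other.
Player A's best responses — vs I: II (payoff 7); vs II: III (payoff 8); vs III: III (payoff 11).
Player B's best responses — vs I: III (payoff 11); vs II: III (payoff 12); vs III: II (payoff 11).
The only mutual best response is (III, II); neither player gains by switching there.

(III, II)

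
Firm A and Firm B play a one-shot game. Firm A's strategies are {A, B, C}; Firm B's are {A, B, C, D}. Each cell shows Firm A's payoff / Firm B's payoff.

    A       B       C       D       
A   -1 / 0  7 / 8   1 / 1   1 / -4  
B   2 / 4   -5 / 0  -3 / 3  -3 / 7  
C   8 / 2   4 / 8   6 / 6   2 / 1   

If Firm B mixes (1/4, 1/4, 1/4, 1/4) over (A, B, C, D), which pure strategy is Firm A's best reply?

Compute Firm A's expected payoff from each pure strategy against the given mix.
A: (1/4)·(-1) + (1/4)·7 + (1/4)·1 + (1/4)·1 = 2
B: (1/4)·2 + (1/4)·(-5) + (1/4)·(-3) + (1/4)·(-3) = -9/4
C: (1/4)·8 + (1/4)·4 + (1/4)·6 + (1/4)·2 = 5
Highest expected payoff is 5, from C.

C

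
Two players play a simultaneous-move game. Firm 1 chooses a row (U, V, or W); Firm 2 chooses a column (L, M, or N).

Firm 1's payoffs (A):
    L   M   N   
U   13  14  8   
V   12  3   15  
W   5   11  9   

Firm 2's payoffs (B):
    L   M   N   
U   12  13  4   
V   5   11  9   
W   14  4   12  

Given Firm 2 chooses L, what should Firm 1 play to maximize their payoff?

With Firm 2 fixed at L, Firm 1's payoffs are: U → 13, V → 12, W → 5.
The maximum is 13, achieved by U.

U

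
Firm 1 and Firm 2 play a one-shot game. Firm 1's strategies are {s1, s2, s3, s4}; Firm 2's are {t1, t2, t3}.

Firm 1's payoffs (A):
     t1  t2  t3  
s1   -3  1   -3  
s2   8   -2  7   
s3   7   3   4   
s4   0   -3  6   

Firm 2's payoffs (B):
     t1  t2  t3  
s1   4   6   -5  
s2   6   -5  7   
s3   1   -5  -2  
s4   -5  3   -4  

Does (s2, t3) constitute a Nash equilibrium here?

Yes

Holding Firm 2 at t3: Firm 1 gets 7 from s2, versus -3 from s1, 4 from s3, 6 from s4. No profitable deviation for Firm 1.
Holding Firm 1 at s2: Firm 2 gets 7 from t3, versus 6 from t1, -5 from t2. No profitable deviation for Firm 2 either.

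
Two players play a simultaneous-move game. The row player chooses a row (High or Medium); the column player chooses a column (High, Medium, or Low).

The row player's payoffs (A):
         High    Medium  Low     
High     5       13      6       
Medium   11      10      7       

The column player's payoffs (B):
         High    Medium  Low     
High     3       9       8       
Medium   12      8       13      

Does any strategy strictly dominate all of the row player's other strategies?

A strategy is strictly dominant if it gives the row player a strictly higher payoff than every other strategy, against every choice by the opponent.
High is not dominant: against High, Medium gives 11 > 5.
Medium is not dominant: against Medium, High gives 13 > 10.
No single strategy is best against every opponent action.

None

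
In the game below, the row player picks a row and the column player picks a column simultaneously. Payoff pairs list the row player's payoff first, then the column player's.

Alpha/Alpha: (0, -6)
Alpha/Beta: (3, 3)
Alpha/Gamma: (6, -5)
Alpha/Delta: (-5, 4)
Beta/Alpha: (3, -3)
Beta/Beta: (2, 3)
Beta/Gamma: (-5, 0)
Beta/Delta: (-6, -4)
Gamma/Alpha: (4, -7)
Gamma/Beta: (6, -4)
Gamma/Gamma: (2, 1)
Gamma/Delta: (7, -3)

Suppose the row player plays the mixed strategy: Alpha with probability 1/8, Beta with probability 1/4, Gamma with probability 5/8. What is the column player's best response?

The column player's best reply maximizes expected payoff against the mix.
Alpha: (1/8)·(-6) + (1/4)·(-3) + (5/8)·(-7) = -47/8
Beta: (1/8)·3 + (1/4)·3 + (5/8)·(-4) = -11/8
Gamma: (1/8)·(-5) + (1/4)·0 + (5/8)·1 = 0
Delta: (1/8)·4 + (1/4)·(-4) + (5/8)·(-3) = -19/8
Highest expected payoff is 0, from Gamma.

Gamma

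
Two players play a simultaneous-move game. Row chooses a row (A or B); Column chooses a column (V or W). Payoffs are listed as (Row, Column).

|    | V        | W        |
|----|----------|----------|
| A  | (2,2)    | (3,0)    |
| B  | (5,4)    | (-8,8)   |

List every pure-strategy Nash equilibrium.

None

A profile is a Nash equilibrium when each player is best-responding to the other.
Row's best responses — vs V: B (payoff 5); vs W: A (payoff 3).
Column's best responses — vs A: V (payoff 2); vs B: W (payoff 8).
No cell has both players best-responding. For instance, Row's best reply to W is A, but against A Column prefers V over W.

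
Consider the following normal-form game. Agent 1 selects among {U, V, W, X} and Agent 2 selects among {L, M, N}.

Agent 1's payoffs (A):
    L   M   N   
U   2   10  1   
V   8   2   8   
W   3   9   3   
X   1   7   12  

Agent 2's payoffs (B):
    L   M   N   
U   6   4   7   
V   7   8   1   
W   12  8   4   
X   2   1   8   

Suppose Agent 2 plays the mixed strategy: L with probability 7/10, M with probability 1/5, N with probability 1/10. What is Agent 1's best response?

V

Compute Agent 1's expected payoff from each pure strategy against the given mix.
U: (7/10)·2 + (1/5)·10 + (1/10)·1 = 7/2
V: (7/10)·8 + (1/5)·2 + (1/10)·8 = 34/5
W: (7/10)·3 + (1/5)·9 + (1/10)·3 = 21/5
X: (7/10)·1 + (1/5)·7 + (1/10)·12 = 33/10
Highest expected payoff is 34/5, from V.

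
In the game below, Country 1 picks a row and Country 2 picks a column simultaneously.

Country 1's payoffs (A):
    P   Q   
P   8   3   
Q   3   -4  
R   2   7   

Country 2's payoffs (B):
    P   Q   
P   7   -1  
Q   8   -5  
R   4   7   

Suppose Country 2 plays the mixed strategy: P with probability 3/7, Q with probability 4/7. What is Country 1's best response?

Compute Country 1's expected payoff from each pure strategy against the given mix.
P: (3/7)·8 + (4/7)·3 = 36/7
Q: (3/7)·3 + (4/7)·(-4) = -1
R: (3/7)·2 + (4/7)·7 = 34/7
Highest expected payoff is 36/7, from P.

P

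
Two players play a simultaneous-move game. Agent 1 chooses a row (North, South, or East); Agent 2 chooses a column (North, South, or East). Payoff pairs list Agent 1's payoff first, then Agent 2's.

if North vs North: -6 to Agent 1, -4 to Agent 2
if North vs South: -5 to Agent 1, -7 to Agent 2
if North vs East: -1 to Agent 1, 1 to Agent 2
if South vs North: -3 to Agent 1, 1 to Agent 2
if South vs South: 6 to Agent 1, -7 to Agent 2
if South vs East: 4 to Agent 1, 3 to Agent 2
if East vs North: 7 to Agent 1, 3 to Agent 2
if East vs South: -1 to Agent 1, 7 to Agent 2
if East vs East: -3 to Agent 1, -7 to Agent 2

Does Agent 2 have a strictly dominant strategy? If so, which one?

A strategy is strictly dominant if it gives Agent 2 a strictly higher payoff than every other strategy, against every choice by the opponent.
North is not dominant: against North, East gives 1 > -4.
South is not dominant: against North, North gives -4 > -7.
East is not dominant: against East, North gives 3 > -7.
No single strategy is best against every opponent action.

None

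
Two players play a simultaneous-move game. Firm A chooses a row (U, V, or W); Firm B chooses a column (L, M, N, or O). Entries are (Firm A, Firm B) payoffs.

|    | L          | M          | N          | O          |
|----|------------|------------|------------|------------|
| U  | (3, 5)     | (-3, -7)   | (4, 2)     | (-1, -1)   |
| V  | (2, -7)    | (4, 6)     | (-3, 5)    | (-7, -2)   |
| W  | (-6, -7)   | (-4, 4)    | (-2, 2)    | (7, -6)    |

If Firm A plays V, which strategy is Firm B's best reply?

M

With Firm A fixed at V, Firm B's payoffs are: L → -7, M → 6, N → 5, O → -2.
The maximum is 6, achieved by M.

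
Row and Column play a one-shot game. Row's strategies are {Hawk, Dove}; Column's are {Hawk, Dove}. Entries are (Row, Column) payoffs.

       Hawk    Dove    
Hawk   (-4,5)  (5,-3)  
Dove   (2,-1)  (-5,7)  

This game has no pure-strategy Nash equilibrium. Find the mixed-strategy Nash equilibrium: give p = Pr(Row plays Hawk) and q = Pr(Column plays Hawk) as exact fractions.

p = 1/2, q = 5/8

Each player's mixing probability is pinned down by making the *other* player indifferent.
Column indifferent between Hawk and Dove: p·5 + (1−p)·(-1) = p·(-3) + (1−p)·7 ⟹ (-1) + 6p = 7 + (-10)p ⟹ p = 1/2.
Row indifferent between Hawk and Dove: q·(-4) + (1−q)·5 = q·2 + (1−q)·(-5) ⟹ 5 + (-9)q = (-5) + 7q ⟹ q = 5/8.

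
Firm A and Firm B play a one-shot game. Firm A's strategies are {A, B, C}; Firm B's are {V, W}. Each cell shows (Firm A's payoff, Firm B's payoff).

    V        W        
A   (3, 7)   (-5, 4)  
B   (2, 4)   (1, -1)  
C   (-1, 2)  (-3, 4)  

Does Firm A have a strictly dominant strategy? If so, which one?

No strictly dominant strategy

Check whether one of Firm A's strategies beats all alternatives regardless of what the opponent does.
A is not dominant: against W, B gives 1 > -5.
B is not dominant: against V, A gives 3 > 2.
C is not dominant: against V, A gives 3 > -1.
No single strategy is best against every opponent action.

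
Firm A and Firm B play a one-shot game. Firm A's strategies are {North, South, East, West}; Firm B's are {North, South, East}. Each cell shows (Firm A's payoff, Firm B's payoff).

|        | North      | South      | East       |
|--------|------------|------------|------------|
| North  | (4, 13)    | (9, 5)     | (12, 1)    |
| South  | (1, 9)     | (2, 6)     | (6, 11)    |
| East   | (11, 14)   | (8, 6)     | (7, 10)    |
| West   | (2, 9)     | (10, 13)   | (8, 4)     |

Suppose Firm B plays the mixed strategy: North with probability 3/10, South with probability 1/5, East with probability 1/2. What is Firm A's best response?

Compute Firm A's expected payoff from each pure strategy against the given mix.
North: (3/10)·4 + (1/5)·9 + (1/2)·12 = 9
South: (3/10)·1 + (1/5)·2 + (1/2)·6 = 37/10
East: (3/10)·11 + (1/5)·8 + (1/2)·7 = 42/5
West: (3/10)·2 + (1/5)·10 + (1/2)·8 = 33/5
Highest expected payoff is 9, from North.

North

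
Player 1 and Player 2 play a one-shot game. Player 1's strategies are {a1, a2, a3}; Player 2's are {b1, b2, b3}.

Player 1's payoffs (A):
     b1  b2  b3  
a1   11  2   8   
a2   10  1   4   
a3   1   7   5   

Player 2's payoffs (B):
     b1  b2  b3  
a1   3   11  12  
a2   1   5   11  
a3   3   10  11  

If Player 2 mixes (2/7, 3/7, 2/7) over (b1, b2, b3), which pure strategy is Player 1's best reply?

Compute Player 1's expected payoff from each pure strategy against the given mix.
a1: (2/7)·11 + (3/7)·2 + (2/7)·8 = 44/7
a2: (2/7)·10 + (3/7)·1 + (2/7)·4 = 31/7
a3: (2/7)·1 + (3/7)·7 + (2/7)·5 = 33/7
Highest expected payoff is 44/7, from a1.

a1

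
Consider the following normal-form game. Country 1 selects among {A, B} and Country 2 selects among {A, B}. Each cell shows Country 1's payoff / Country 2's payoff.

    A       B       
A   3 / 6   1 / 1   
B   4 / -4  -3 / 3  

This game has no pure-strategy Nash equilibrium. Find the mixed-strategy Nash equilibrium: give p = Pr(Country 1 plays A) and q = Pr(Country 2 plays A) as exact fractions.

Each player's mixing probability is pinned down by making the *other* player indifferent.
Country 2 indifferent between A and B: p·6 + (1−p)·(-4) = p·1 + (1−p)·3 ⟹ (-4) + 10p = 3 + (-2)p ⟹ p = 7/12.
Country 1 indifferent between A and B: q·3 + (1−q)·1 = q·4 + (1−q)·(-3) ⟹ 1 + 2q = (-3) + 7q ⟹ q = 4/5.

p = 7/12, q = 4/5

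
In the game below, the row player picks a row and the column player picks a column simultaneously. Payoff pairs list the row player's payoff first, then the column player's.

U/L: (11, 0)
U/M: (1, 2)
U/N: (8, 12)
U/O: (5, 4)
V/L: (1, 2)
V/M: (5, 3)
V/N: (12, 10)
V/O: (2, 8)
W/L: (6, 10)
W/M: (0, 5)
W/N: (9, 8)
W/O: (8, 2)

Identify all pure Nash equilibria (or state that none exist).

(V, N)

A profile is a Nash equilibrium when each player is best-responding to the other.
The row player's best responses — vs L: U (payoff 11); vs M: V (payoff 5); vs N: V (payoff 12); vs O: W (payoff 8).
The column player's best responses — vs U: N (payoff 12); vs V: N (payoff 10); vs W: L (payoff 10).
The only mutual best response is (V, N); neither player gains by switching there.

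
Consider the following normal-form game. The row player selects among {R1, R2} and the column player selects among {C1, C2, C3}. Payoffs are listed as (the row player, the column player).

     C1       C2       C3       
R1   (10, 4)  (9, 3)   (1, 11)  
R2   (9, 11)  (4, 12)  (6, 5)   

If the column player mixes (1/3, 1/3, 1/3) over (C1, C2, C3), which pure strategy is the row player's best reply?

R1

The row player's best reply maximizes expected payoff against the mix.
R1: (1/3)·10 + (1/3)·9 + (1/3)·1 = 20/3
R2: (1/3)·9 + (1/3)·4 + (1/3)·6 = 19/3
Highest expected payoff is 20/3, from R1.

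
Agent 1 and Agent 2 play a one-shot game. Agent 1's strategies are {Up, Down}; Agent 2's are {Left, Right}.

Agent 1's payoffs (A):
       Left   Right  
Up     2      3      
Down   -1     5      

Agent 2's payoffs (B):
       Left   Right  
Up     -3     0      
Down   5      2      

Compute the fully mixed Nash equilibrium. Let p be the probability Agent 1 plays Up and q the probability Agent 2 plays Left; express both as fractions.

p = 1/2, q = 2/5

Each player's mixing probability is pinned down by making the *other* player indifferent.
Agent 2 indifferent between Left and Right: p·(-3) + (1−p)·5 = p·0 + (1−p)·2 ⟹ 5 + (-8)p = 2 + (-2)p ⟹ p = 1/2.
Agent 1 indifferent between Up and Down: q·2 + (1−q)·3 = q·(-1) + (1−q)·5 ⟹ 3 + (-1)q = 5 + (-6)q ⟹ q = 2/5.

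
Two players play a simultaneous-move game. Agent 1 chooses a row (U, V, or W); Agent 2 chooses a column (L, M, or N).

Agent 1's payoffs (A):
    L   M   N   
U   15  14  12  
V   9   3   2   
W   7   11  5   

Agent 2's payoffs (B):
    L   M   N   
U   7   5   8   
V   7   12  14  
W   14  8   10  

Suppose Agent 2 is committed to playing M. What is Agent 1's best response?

U

With Agent 2 fixed at M, Agent 1's payoffs are: U → 14, V → 3, W → 11.
The maximum is 14, achieved by U.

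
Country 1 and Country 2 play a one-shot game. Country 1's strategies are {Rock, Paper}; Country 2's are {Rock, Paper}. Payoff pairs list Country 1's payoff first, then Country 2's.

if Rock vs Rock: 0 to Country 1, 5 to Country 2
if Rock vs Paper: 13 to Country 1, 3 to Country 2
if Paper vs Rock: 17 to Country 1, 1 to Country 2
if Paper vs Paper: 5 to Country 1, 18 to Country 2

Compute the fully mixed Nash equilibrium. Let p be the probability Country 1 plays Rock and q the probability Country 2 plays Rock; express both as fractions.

p = 17/19, q = 8/25

Each player's mixing probability is pinned down by making the *other* player indifferent.
Country 2 indifferent between Rock and Paper: p·5 + (1−p)·1 = p·3 + (1−p)·18 ⟹ 1 + 4p = 18 + (-15)p ⟹ p = 17/19.
Country 1 indifferent between Rock and Paper: q·0 + (1−q)·13 = q·17 + (1−q)·5 ⟹ 13 + (-13)q = 5 + 12q ⟹ q = 8/25.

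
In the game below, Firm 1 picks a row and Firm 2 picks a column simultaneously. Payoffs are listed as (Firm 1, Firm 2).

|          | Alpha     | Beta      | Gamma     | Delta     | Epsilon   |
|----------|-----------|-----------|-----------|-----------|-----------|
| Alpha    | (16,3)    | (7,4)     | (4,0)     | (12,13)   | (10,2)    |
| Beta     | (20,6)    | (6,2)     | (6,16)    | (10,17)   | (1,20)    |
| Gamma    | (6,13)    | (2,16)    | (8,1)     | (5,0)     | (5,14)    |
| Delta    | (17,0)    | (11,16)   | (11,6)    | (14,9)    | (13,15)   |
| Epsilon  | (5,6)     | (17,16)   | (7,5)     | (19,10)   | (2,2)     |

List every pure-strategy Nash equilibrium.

A profile is a Nash equilibrium when each player is best-responding to the other.
Firm 1's best responses — vs Alpha: Beta (payoff 20); vs Beta: Epsilon (payoff 17); vs Gamma: Delta (payoff 11); vs Delta: Epsilon (payoff 19); vs Epsilon: Delta (payoff 13).
Firm 2's best responses — vs Alpha: Delta (payoff 13); vs Beta: Epsilon (payoff 20); vs Gamma: Beta (payoff 16); vs Delta: Beta (payoff 16); vs Epsilon: Beta (payoff 16).
The only mutual best response is (Epsilon, Beta); neither player gains by switching there.

(Epsilon, Beta)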